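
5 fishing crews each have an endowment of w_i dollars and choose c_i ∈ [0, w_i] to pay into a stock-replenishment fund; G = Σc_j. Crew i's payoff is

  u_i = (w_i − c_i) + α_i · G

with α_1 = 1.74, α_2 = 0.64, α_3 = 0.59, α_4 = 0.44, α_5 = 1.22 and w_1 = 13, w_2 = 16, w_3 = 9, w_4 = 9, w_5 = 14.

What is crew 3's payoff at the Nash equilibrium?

24.93

∂u_i/∂c_i = α_i − 1, so crew i contributes w_i if α_i > 1, else 0.
α_i > 1 for i ∈ {1, 5}; NE contributions (13, 0, 0, 0, 14), G = 27.
u_3 = (9 − 0) + 0.59·27 = 24.93.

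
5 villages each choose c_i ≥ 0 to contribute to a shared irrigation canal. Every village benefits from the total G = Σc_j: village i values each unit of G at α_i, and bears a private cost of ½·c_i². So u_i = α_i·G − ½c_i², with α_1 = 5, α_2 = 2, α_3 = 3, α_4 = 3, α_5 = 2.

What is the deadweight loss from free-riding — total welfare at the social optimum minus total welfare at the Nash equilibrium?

363

Village i's FOC: ∂u_i/∂c_i = α_i − c_i = 0, so c_i* = α_i.
NE contributions = (5, 2, 3, 3, 2); G = 15.
W^NE = (Σα)·G − ½Σα_i² = 15² − ½·51 = 199.5.
Planner sets c_i = Σα_j = 15 for every i, so G^SO = 5·15 = 75.
W^SO = (Σα)·G^SO − ½·5·(Σα)² = (5/2)·15² = 562.5.
Deadweight loss = W^SO − W^NE = 363.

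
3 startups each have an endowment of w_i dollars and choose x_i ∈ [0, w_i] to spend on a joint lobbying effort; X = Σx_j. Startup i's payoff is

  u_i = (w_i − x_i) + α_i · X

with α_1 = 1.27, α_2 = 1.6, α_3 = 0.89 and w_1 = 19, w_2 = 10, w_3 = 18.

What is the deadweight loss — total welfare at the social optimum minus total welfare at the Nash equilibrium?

49.68

∂u_i/∂x_i = α_i − 1, so startup i contributes w_i if α_i > 1, else 0.
α_i > 1 for i ∈ {1, 2}; NE contributions (19, 10, 0), X = 29.
W^NE = Σw_i − X^NE + (Σα_i)·X^NE = 47 + 2.76·29 = 127.04.
Planner: ∂(Σu_j)/∂x_i = Σα_j − 1 = 2.76 > 0, so everyone contributes w_i; X^SO = 47, W^SO = 47 + 2.76·47 = 176.72.
Deadweight loss = 49.68.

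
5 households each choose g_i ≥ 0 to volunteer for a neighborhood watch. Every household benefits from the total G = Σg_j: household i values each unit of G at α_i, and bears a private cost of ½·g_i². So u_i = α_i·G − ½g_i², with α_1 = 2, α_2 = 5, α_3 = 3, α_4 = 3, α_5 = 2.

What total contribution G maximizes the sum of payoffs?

75

Planner FOC: ∂(Σu_j)/∂g_i = (Σα_j) − g_i = 0, so g_i^SO = Σα_j = 15 for every i; G^SO = 75.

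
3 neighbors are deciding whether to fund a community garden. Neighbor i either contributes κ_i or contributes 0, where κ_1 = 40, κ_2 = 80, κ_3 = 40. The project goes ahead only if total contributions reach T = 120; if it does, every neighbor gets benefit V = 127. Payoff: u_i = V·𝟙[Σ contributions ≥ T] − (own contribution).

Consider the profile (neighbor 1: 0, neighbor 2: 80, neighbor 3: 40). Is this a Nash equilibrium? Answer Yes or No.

Total = 120 ≥ 120: provided.
Neighbor 1 (pledges 0, payoff 127): pledging 40 → total 160, payoff 87. No gain.
Neighbor 2 (pledges 80, payoff 47): dropping to 0 → total 40, payoff 0. No gain.
Neighbor 3 (pledges 40, payoff 87): dropping to 0 → total 80, payoff 0. No gain.

Yes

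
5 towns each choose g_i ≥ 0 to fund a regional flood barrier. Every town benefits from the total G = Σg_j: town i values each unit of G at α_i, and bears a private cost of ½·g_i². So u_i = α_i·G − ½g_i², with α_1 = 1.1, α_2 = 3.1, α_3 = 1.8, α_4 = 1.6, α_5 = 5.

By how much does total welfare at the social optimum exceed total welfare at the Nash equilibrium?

258.95

Town i's FOC: ∂u_i/∂g_i = α_i − g_i = 0, so g_i* = α_i.
NE contributions = (1.1, 3.1, 1.8, 1.6, 5); G = 12.6.
W^NE = (Σα)·G − ½Σα_i² = 12.6² − ½·41.62 = 137.95.
Planner sets g_i = Σα_j = 12.6 for every i, so G^SO = 5·12.6 = 63.
W^SO = (Σα)·G^SO − ½·5·(Σα)² = (5/2)·12.6² = 396.9.
Deadweight loss = W^SO − W^NE = 258.95.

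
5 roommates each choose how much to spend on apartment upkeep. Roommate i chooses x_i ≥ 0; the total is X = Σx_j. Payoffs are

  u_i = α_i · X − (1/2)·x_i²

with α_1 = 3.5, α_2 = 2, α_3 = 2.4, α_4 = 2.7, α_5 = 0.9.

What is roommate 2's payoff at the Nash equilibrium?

21

Roommate i's FOC: ∂u_i/∂x_i = α_i − x_i = 0, so x_i* = α_i.
NE contributions = (3.5, 2, 2.4, 2.7, 0.9); X = 11.5.
u_2 = α_2·X − ½·(x_2)² = 2·11.5 − ½·2² = 21.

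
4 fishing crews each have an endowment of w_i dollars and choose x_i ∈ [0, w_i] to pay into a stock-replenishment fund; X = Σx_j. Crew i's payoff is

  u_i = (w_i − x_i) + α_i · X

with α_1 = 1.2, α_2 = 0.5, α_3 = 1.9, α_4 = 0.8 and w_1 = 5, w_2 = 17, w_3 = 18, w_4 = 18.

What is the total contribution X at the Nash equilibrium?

∂u_i/∂x_i = α_i − 1, so crew i contributes w_i if α_i > 1, else 0.
α_i > 1 for i ∈ {1, 3}; NE contributions (5, 0, 18, 0), X = 23.

23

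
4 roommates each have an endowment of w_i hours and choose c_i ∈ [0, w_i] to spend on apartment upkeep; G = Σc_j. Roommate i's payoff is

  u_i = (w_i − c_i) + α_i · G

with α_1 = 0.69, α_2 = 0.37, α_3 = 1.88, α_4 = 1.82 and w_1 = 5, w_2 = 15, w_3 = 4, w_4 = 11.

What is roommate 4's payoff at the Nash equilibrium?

27.3

∂u_i/∂c_i = α_i − 1, so roommate i contributes w_i if α_i > 1, else 0.
α_i > 1 for i ∈ {3, 4}; NE contributions (0, 0, 4, 11), G = 15.
u_4 = (11 − 11) + 1.82·15 = 27.3.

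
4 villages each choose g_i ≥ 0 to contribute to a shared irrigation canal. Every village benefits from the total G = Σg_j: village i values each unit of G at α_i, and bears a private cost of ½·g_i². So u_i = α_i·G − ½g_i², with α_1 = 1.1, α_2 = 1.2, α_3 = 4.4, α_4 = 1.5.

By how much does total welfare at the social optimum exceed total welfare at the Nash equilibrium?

Village i's FOC: ∂u_i/∂g_i = α_i − g_i = 0, so g_i* = α_i.
NE contributions = (1.1, 1.2, 4.4, 1.5); G = 8.2.
W^NE = (Σα)·G − ½Σα_i² = 8.2² − ½·24.26 = 55.11.
Planner sets g_i = Σα_j = 8.2 for every i, so G^SO = 4·8.2 = 32.8.
W^SO = (Σα)·G^SO − ½·4·(Σα)² = (4/2)·8.2² = 134.48.
Deadweight loss = W^SO − W^NE = 79.37.

79.37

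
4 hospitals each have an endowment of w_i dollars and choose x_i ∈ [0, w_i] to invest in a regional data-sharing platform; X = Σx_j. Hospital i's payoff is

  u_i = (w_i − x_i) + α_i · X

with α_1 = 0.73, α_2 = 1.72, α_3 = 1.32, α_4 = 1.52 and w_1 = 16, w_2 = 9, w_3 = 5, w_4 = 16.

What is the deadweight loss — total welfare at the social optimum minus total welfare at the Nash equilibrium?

68.64

∂u_i/∂x_i = α_i − 1, so hospital i contributes w_i if α_i > 1, else 0.
α_i > 1 for i ∈ {2, 3, 4}; NE contributions (0, 9, 5, 16), X = 30.
W^NE = Σw_i − X^NE + (Σα_i)·X^NE = 46 + 4.29·30 = 174.7.
Planner: ∂(Σu_j)/∂x_i = Σα_j − 1 = 4.29 > 0, so everyone contributes w_i; X^SO = 46, W^SO = 46 + 4.29·46 = 243.34.
Deadweight loss = 68.64.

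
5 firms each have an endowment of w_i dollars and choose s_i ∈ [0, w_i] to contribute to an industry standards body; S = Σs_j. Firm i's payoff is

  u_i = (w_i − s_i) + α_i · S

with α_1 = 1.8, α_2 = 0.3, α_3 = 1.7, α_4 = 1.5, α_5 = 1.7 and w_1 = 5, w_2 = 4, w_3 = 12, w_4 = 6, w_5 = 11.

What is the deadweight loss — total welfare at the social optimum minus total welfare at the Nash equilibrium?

∂u_i/∂s_i = α_i − 1, so firm i contributes w_i if α_i > 1, else 0.
α_i > 1 for i ∈ {1, 3, 4, 5}; NE contributions (5, 0, 12, 6, 11), S = 34.
W^NE = Σw_i − S^NE + (Σα_i)·S^NE = 38 + 6·34 = 242.
Planner: ∂(Σu_j)/∂s_i = Σα_j − 1 = 6 > 0, so everyone contributes w_i; S^SO = 38, W^SO = 38 + 6·38 = 266.
Deadweight loss = 24.

24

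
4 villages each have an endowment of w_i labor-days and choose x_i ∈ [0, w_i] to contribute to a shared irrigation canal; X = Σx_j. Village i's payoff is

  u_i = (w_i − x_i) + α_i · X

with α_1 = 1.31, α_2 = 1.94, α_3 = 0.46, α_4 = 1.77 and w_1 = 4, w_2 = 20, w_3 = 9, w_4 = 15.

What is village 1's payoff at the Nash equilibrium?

51.09

∂u_i/∂x_i = α_i − 1, so village i contributes w_i if α_i > 1, else 0.
α_i > 1 for i ∈ {1, 2, 4}; NE contributions (4, 20, 0, 15), X = 39.
u_1 = (4 − 4) + 1.31·39 = 51.09.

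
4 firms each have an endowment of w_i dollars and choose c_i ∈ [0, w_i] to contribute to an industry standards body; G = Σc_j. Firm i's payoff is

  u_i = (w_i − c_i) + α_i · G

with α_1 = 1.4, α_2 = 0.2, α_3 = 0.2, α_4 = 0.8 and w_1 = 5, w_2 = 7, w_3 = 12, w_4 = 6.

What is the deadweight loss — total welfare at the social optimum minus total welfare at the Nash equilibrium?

∂u_i/∂c_i = α_i − 1, so firm i contributes w_i if α_i > 1, else 0.
α_i > 1 for i ∈ {1}; NE contributions (5, 0, 0, 0), G = 5.
W^NE = Σw_i − G^NE + (Σα_i)·G^NE = 30 + 1.6·5 = 38.
Planner: ∂(Σu_j)/∂c_i = Σα_j − 1 = 1.6 > 0, so everyone contributes w_i; G^SO = 30, W^SO = 30 + 1.6·30 = 78.
Deadweight loss = 40.

40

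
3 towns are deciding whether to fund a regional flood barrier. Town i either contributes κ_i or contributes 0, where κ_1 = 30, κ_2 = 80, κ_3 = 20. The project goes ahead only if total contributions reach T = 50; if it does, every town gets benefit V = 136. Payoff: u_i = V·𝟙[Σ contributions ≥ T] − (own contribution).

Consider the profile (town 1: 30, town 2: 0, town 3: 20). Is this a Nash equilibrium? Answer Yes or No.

Yes

Total = 50 ≥ 50: provided.
Town 1 (pledges 30, payoff 106): dropping to 0 → total 20, payoff 0. No gain.
Town 2 (pledges 0, payoff 136): pledging 80 → total 130, payoff 56. No gain.
Town 3 (pledges 20, payoff 116): dropping to 0 → total 30, payoff 0. No gain.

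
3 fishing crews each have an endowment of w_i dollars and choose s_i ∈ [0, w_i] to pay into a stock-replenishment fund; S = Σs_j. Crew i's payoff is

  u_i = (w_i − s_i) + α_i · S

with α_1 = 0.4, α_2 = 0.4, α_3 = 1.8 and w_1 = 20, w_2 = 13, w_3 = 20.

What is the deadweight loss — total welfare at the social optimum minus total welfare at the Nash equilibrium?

∂u_i/∂s_i = α_i − 1, so crew i contributes w_i if α_i > 1, else 0.
α_i > 1 for i ∈ {3}; NE contributions (0, 0, 20), S = 20.
W^NE = Σw_i − S^NE + (Σα_i)·S^NE = 53 + 1.6·20 = 85.
Planner: ∂(Σu_j)/∂s_i = Σα_j − 1 = 1.6 > 0, so everyone contributes w_i; S^SO = 53, W^SO = 53 + 1.6·53 = 137.8.
Deadweight loss = 52.8.

52.8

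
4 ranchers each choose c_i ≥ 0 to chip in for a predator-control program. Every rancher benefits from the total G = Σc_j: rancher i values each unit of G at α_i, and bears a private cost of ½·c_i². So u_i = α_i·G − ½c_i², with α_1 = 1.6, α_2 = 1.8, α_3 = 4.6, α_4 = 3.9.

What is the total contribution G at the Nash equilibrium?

Rancher i's FOC: ∂u_i/∂c_i = α_i − c_i = 0, so c_i* = α_i.
NE contributions = (1.6, 1.8, 4.6, 3.9); G = 11.9.

11.9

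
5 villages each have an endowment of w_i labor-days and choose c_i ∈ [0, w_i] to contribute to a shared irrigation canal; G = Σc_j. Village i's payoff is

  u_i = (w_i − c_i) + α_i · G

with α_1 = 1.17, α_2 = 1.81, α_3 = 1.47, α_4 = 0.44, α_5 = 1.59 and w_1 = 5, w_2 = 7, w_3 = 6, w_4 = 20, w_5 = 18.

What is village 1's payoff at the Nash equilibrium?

42.12

∂u_i/∂c_i = α_i − 1, so village i contributes w_i if α_i > 1, else 0.
α_i > 1 for i ∈ {1, 2, 3, 5}; NE contributions (5, 7, 6, 0, 18), G = 36.
u_1 = (5 − 5) + 1.17·36 = 42.12.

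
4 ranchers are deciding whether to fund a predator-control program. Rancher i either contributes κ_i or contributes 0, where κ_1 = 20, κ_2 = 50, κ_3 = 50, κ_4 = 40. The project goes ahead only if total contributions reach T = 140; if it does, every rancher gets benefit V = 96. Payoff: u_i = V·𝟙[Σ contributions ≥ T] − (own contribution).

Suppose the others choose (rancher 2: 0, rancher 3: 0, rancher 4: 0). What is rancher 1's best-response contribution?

Others' total = 0. Even contributing 20 gives 20 < 140: no benefit either way.
Best response: 0.

0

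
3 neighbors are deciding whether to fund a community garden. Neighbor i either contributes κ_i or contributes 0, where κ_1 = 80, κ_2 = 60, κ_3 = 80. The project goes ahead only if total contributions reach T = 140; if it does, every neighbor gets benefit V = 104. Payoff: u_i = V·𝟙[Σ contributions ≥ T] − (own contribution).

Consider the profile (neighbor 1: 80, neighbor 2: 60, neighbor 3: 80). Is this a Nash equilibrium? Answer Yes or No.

Total = 220 ≥ 140: provided.
Neighbor 1 (pledges 80, payoff 24): dropping to 0 → total 140, payoff 104. Profitable deviation.

No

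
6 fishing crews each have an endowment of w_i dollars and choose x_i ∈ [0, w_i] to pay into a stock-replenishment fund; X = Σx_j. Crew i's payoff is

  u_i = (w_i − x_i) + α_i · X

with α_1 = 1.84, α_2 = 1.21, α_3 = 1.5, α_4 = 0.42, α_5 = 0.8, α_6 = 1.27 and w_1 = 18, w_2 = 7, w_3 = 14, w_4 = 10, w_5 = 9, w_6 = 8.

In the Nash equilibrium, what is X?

∂u_i/∂x_i = α_i − 1, so crew i contributes w_i if α_i > 1, else 0.
α_i > 1 for i ∈ {1, 2, 3, 6}; NE contributions (18, 7, 14, 0, 0, 8), X = 47.

47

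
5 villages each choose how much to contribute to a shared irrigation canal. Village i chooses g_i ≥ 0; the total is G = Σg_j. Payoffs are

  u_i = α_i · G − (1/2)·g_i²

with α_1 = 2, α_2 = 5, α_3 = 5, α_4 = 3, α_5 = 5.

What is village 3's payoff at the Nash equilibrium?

87.5

Village i's FOC: ∂u_i/∂g_i = α_i − g_i = 0, so g_i* = α_i.
NE contributions = (2, 5, 5, 3, 5); G = 20.
u_3 = α_3·G − ½·(g_3)² = 5·20 − ½·5² = 87.5.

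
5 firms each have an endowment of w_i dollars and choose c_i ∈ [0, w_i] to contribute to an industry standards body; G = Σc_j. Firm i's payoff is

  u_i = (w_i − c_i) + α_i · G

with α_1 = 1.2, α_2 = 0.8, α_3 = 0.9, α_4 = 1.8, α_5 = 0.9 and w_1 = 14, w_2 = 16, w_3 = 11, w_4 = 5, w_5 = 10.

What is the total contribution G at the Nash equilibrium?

19

∂u_i/∂c_i = α_i − 1, so firm i contributes w_i if α_i > 1, else 0.
α_i > 1 for i ∈ {1, 4}; NE contributions (14, 0, 0, 5, 0), G = 19.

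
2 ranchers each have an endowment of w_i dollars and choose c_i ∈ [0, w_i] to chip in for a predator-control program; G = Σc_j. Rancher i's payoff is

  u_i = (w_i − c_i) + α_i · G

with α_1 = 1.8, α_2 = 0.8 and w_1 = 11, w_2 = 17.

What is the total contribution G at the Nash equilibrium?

∂u_i/∂c_i = α_i − 1, so rancher i contributes w_i if α_i > 1, else 0.
α_i > 1 for i ∈ {1}; NE contributions (11, 0), G = 11.

11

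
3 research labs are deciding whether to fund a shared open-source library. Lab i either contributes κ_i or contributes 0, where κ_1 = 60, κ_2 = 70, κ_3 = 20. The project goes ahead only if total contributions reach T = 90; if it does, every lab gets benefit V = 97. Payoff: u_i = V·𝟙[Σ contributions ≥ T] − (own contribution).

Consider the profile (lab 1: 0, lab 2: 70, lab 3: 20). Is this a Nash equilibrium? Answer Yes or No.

Yes

Total = 90 ≥ 90: provided.
Lab 1 (pledges 0, payoff 97): pledging 60 → total 150, payoff 37. No gain.
Lab 2 (pledges 70, payoff 27): dropping to 0 → total 20, payoff 0. No gain.
Lab 3 (pledges 20, payoff 77): dropping to 0 → total 70, payoff 0. No gain.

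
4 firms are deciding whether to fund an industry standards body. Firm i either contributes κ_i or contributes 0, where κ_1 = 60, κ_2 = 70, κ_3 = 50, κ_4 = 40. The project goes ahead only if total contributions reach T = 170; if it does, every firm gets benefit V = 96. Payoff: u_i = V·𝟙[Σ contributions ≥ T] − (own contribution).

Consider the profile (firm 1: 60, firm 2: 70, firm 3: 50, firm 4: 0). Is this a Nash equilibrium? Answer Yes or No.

Yes

Total = 180 ≥ 170: provided.
Firm 1 (pledges 60, payoff 36): dropping to 0 → total 120, payoff 0. No gain.
Firm 2 (pledges 70, payoff 26): dropping to 0 → total 110, payoff 0. No gain.
Firm 3 (pledges 50, payoff 46): dropping to 0 → total 130, payoff 0. No gain.
Firm 4 (pledges 0, payoff 96): pledging 40 → total 220, payoff 56. No gain.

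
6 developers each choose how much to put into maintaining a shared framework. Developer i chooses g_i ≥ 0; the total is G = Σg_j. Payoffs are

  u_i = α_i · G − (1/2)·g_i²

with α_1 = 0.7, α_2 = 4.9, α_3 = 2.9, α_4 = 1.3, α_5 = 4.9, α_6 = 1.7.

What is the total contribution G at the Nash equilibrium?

16.4

Developer i's FOC: ∂u_i/∂g_i = α_i − g_i = 0, so g_i* = α_i.
NE contributions = (0.7, 4.9, 2.9, 1.3, 4.9, 1.7); G = 16.4.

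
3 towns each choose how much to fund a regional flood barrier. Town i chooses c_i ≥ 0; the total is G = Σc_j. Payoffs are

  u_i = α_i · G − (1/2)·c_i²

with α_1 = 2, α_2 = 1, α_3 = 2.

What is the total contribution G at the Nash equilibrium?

5

Town i's FOC: ∂u_i/∂c_i = α_i − c_i = 0, so c_i* = α_i.
NE contributions = (2, 1, 2); G = 5.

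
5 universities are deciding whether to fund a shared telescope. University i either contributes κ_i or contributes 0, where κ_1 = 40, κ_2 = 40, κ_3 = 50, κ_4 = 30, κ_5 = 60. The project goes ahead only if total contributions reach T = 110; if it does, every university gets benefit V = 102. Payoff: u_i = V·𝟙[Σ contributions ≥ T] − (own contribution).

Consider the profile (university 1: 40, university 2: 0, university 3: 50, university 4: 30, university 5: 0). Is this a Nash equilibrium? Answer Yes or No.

Yes

Total = 120 ≥ 110: provided.
University 1 (pledges 40, payoff 62): dropping to 0 → total 80, payoff 0. No gain.
University 2 (pledges 0, payoff 102): pledging 40 → total 160, payoff 62. No gain.
University 3 (pledges 50, payoff 52): dropping to 0 → total 70, payoff 0. No gain.
University 4 (pledges 30, payoff 72): dropping to 0 → total 90, payoff 0. No gain.
University 5 (pledges 0, payoff 102): pledging 60 → total 180, payoff 42. No gain.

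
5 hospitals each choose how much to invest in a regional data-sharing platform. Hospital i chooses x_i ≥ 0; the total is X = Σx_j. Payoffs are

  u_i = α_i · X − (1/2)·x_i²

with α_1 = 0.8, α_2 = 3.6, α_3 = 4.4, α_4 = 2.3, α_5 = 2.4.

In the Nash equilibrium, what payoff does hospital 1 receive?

10.48

Hospital i's FOC: ∂u_i/∂x_i = α_i − x_i = 0, so x_i* = α_i.
NE contributions = (0.8, 3.6, 4.4, 2.3, 2.4); X = 13.5.
u_1 = α_1·X − ½·(x_1)² = 0.8·13.5 − ½·0.8² = 10.48.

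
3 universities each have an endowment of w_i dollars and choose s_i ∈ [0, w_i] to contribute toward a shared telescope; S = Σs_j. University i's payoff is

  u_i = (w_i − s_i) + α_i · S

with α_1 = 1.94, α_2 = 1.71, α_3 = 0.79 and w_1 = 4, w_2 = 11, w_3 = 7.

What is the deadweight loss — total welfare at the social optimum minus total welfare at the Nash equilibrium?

24.08

∂u_i/∂s_i = α_i − 1, so university i contributes w_i if α_i > 1, else 0.
α_i > 1 for i ∈ {1, 2}; NE contributions (4, 11, 0), S = 15.
W^NE = Σw_i − S^NE + (Σα_i)·S^NE = 22 + 3.44·15 = 73.6.
Planner: ∂(Σu_j)/∂s_i = Σα_j − 1 = 3.44 > 0, so everyone contributes w_i; S^SO = 22, W^SO = 22 + 3.44·22 = 97.68.
Deadweight loss = 24.08.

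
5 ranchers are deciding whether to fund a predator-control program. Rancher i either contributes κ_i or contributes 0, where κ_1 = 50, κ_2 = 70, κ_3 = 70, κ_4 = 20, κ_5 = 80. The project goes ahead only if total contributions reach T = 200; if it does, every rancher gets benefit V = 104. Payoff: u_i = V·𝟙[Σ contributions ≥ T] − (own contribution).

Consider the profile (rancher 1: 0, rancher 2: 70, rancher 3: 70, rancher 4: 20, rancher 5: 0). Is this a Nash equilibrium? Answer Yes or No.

No

Total = 160 < 200: not provided.
Rancher 1 (pledges 0, payoff 0): pledging 50 → total 210, payoff 54. Profitable deviation.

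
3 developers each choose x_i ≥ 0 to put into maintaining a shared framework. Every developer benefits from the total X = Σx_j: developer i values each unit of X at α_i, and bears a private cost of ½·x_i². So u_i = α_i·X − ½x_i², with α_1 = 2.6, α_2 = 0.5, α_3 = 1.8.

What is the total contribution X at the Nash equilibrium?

Developer i's FOC: ∂u_i/∂x_i = α_i − x_i = 0, so x_i* = α_i.
NE contributions = (2.6, 0.5, 1.8); X = 4.9.

4.9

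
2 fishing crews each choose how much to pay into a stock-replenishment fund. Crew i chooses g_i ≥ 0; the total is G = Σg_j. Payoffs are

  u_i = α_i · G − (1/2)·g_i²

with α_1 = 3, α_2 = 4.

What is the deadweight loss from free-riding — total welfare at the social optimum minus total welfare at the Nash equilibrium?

Crew i's FOC: ∂u_i/∂g_i = α_i − g_i = 0, so g_i* = α_i.
NE contributions = (3, 4); G = 7.
W^NE = (Σα)·G − ½Σα_i² = 7² − ½·25 = 36.5.
Planner sets g_i = Σα_j = 7 for every i, so G^SO = 2·7 = 14.
W^SO = (Σα)·G^SO − ½·2·(Σα)² = (2/2)·7² = 49.
Deadweight loss = W^SO − W^NE = 12.5.

12.5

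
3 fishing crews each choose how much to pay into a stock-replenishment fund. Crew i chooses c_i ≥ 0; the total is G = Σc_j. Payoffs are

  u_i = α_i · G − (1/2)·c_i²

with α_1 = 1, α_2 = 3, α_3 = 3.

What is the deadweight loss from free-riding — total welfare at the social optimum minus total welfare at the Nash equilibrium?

34

Crew i's FOC: ∂u_i/∂c_i = α_i − c_i = 0, so c_i* = α_i.
NE contributions = (1, 3, 3); G = 7.
W^NE = (Σα)·G − ½Σα_i² = 7² − ½·19 = 39.5.
Planner sets c_i = Σα_j = 7 for every i, so G^SO = 3·7 = 21.
W^SO = (Σα)·G^SO − ½·3·(Σα)² = (3/2)·7² = 73.5.
Deadweight loss = W^SO − W^NE = 34.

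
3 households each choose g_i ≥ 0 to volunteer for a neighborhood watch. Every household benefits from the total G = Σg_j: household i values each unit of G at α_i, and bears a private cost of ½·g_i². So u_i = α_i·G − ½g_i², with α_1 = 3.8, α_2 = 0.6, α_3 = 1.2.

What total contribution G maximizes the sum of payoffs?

16.8

Planner FOC: ∂(Σu_j)/∂g_i = (Σα_j) − g_i = 0, so g_i^SO = Σα_j = 5.6 for every i; G^SO = 16.8.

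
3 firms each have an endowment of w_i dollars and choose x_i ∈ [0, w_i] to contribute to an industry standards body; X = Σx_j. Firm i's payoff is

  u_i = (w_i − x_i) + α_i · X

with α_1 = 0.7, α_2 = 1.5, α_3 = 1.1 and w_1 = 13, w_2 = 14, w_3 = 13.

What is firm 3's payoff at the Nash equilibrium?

29.7

∂u_i/∂x_i = α_i − 1, so firm i contributes w_i if α_i > 1, else 0.
α_i > 1 for i ∈ {2, 3}; NE contributions (0, 14, 13), X = 27.
u_3 = (13 − 13) + 1.1·27 = 29.7.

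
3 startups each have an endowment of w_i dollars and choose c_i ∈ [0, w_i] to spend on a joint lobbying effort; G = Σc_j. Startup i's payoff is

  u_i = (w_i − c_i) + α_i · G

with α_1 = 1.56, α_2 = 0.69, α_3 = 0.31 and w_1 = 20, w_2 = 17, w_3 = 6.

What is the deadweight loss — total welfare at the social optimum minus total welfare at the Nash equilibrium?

35.88

∂u_i/∂c_i = α_i − 1, so startup i contributes w_i if α_i > 1, else 0.
α_i > 1 for i ∈ {1}; NE contributions (20, 0, 0), G = 20.
W^NE = Σw_i − G^NE + (Σα_i)·G^NE = 43 + 1.56·20 = 74.2.
Planner: ∂(Σu_j)/∂c_i = Σα_j − 1 = 1.56 > 0, so everyone contributes w_i; G^SO = 43, W^SO = 43 + 1.56·43 = 110.08.
Deadweight loss = 35.88.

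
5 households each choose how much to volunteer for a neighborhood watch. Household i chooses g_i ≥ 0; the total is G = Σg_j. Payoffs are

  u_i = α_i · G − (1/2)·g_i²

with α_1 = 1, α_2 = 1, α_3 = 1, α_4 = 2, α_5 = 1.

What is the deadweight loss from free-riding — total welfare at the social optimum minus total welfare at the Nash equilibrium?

Household i's FOC: ∂u_i/∂g_i = α_i − g_i = 0, so g_i* = α_i.
NE contributions = (1, 1, 1, 2, 1); G = 6.
W^NE = (Σα)·G − ½Σα_i² = 6² − ½·8 = 32.
Planner sets g_i = Σα_j = 6 for every i, so G^SO = 5·6 = 30.
W^SO = (Σα)·G^SO − ½·5·(Σα)² = (5/2)·6² = 90.
Deadweight loss = W^SO − W^NE = 58.

58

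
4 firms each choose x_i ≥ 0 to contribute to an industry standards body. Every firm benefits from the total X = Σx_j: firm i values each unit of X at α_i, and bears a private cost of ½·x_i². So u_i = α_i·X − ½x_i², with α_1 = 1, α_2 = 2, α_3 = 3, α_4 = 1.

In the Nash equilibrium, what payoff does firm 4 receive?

6.5

Firm i's FOC: ∂u_i/∂x_i = α_i − x_i = 0, so x_i* = α_i.
NE contributions = (1, 2, 3, 1); X = 7.
u_4 = α_4·X − ½·(x_4)² = 1·7 − ½·1² = 6.5.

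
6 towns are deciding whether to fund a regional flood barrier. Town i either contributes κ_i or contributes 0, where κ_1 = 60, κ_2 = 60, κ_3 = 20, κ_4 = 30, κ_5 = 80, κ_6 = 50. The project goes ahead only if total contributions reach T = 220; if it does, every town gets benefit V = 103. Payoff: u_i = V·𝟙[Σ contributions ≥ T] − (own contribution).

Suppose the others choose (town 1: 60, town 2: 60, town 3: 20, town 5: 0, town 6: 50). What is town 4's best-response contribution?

30

Others' total = 190. Contributing 30 brings total to 220 ≥ 220: gain V − κ_4 = 73.
Best response: 30.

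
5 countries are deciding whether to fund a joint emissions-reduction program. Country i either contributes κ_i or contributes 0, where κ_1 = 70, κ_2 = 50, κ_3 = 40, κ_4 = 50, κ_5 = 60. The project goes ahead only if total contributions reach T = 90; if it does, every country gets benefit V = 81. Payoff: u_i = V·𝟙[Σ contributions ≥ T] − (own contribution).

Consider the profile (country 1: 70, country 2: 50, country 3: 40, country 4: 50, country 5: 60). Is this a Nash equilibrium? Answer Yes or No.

Total = 270 ≥ 90: provided.
Country 1 (pledges 70, payoff 11): dropping to 0 → total 200, payoff 81. Profitable deviation.

No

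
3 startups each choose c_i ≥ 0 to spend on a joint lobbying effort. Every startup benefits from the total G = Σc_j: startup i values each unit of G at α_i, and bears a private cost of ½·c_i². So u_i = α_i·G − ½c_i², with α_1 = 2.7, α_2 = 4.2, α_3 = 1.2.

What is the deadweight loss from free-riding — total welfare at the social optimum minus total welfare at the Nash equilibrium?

Startup i's FOC: ∂u_i/∂c_i = α_i − c_i = 0, so c_i* = α_i.
NE contributions = (2.7, 4.2, 1.2); G = 8.1.
W^NE = (Σα)·G − ½Σα_i² = 8.1² − ½·26.37 = 52.425.
Planner sets c_i = Σα_j = 8.1 for every i, so G^SO = 3·8.1 = 24.3.
W^SO = (Σα)·G^SO − ½·3·(Σα)² = (3/2)·8.1² = 98.415.
Deadweight loss = W^SO − W^NE = 45.99.

45.99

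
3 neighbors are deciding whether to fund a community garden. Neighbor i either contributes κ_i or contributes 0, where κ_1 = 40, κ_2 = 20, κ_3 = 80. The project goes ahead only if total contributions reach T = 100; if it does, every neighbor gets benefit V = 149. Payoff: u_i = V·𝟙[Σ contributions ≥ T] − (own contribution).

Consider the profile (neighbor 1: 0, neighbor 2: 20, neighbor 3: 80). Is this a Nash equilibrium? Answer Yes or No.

Total = 100 ≥ 100: provided.
Neighbor 1 (pledges 0, payoff 149): pledging 40 → total 140, payoff 109. No gain.
Neighbor 2 (pledges 20, payoff 129): dropping to 0 → total 80, payoff 0. No gain.
Neighbor 3 (pledges 80, payoff 69): dropping to 0 → total 20, payoff 0. No gain.

Yes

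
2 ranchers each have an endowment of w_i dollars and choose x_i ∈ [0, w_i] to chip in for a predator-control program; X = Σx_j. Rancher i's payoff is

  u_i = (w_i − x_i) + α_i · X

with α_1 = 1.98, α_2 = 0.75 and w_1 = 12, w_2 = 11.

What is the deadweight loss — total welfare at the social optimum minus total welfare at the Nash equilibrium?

19.03

∂u_i/∂x_i = α_i − 1, so rancher i contributes w_i if α_i > 1, else 0.
α_i > 1 for i ∈ {1}; NE contributions (12, 0), X = 12.
W^NE = Σw_i − X^NE + (Σα_i)·X^NE = 23 + 1.73·12 = 43.76.
Planner: ∂(Σu_j)/∂x_i = Σα_j − 1 = 1.73 > 0, so everyone contributes w_i; X^SO = 23, W^SO = 23 + 1.73·23 = 62.79.
Deadweight loss = 19.03.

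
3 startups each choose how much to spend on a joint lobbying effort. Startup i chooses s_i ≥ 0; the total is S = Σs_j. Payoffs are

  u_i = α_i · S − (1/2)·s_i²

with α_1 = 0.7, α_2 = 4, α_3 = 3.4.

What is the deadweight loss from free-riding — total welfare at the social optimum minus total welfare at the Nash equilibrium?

Startup i's FOC: ∂u_i/∂s_i = α_i − s_i = 0, so s_i* = α_i.
NE contributions = (0.7, 4, 3.4); S = 8.1.
W^NE = (Σα)·S − ½Σα_i² = 8.1² − ½·28.05 = 51.585.
Planner sets s_i = Σα_j = 8.1 for every i, so S^SO = 3·8.1 = 24.3.
W^SO = (Σα)·S^SO − ½·3·(Σα)² = (3/2)·8.1² = 98.415.
Deadweight loss = W^SO − W^NE = 46.83.

46.83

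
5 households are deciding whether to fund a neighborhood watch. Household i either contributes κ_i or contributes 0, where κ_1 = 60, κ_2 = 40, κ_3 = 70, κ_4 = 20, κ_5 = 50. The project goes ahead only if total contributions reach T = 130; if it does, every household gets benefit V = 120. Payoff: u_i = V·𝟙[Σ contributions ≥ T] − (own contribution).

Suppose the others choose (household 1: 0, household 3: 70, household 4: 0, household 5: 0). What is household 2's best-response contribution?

Others' total = 70. Even contributing 40 gives 110 < 130: no benefit either way.
Best response: 0.

0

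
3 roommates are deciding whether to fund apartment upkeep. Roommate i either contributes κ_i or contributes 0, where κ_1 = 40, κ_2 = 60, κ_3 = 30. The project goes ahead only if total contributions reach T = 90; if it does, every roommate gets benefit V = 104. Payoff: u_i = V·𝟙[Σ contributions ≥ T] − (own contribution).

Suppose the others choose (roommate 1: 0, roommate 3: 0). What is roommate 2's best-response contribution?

0

Others' total = 0. Even contributing 60 gives 60 < 90: no benefit either way.
Best response: 0.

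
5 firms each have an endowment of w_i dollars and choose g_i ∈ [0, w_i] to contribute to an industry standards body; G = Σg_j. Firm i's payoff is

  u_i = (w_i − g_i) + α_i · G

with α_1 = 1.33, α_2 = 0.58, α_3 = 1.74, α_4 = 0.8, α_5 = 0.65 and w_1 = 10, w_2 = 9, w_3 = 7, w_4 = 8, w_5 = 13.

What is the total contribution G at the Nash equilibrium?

17

∂u_i/∂g_i = α_i − 1, so firm i contributes w_i if α_i > 1, else 0.
α_i > 1 for i ∈ {1, 3}; NE contributions (10, 0, 7, 0, 0), G = 17.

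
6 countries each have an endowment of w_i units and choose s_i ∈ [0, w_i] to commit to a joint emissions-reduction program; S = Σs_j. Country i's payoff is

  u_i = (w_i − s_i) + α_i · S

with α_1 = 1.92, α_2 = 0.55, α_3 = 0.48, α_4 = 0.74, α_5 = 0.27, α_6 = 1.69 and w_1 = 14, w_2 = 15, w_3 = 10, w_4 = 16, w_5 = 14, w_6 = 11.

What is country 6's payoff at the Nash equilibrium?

∂u_i/∂s_i = α_i − 1, so country i contributes w_i if α_i > 1, else 0.
α_i > 1 for i ∈ {1, 6}; NE contributions (14, 0, 0, 0, 0, 11), S = 25.
u_6 = (11 − 11) + 1.69·25 = 42.25.

42.25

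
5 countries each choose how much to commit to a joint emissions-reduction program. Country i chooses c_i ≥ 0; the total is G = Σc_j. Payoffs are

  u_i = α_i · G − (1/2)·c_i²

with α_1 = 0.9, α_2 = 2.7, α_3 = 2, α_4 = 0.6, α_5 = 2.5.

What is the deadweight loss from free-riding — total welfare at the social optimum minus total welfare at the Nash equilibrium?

122.89

Country i's FOC: ∂u_i/∂c_i = α_i − c_i = 0, so c_i* = α_i.
NE contributions = (0.9, 2.7, 2, 0.6, 2.5); G = 8.7.
W^NE = (Σα)·G − ½Σα_i² = 8.7² − ½·18.71 = 66.335.
Planner sets c_i = Σα_j = 8.7 for every i, so G^SO = 5·8.7 = 43.5.
W^SO = (Σα)·G^SO − ½·5·(Σα)² = (5/2)·8.7² = 189.225.
Deadweight loss = W^SO − W^NE = 122.89.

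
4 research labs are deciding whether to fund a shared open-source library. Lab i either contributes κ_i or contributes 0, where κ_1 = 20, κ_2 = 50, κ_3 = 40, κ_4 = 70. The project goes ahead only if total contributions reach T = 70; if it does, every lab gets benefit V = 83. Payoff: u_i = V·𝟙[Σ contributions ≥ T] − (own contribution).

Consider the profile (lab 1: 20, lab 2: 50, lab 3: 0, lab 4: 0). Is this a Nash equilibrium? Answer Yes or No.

Total = 70 ≥ 70: provided.
Lab 1 (pledges 20, payoff 63): dropping to 0 → total 50, payoff 0. No gain.
Lab 2 (pledges 50, payoff 33): dropping to 0 → total 20, payoff 0. No gain.
Lab 3 (pledges 0, payoff 83): pledging 40 → total 110, payoff 43. No gain.
Lab 4 (pledges 0, payoff 83): pledging 70 → total 140, payoff 13. No gain.

Yes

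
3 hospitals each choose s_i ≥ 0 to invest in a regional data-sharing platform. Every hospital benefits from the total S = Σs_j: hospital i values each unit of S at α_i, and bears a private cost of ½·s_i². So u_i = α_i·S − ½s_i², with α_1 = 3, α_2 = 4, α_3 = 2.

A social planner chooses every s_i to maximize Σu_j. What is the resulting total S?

Planner FOC: ∂(Σu_j)/∂s_i = (Σα_j) − s_i = 0, so s_i^SO = Σα_j = 9 for every i; S^SO = 27.

27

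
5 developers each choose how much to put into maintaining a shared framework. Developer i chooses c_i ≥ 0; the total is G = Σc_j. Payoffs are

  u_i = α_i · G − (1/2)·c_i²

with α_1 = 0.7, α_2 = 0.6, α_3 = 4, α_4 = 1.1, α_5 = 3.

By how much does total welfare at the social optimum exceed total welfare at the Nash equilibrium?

Developer i's FOC: ∂u_i/∂c_i = α_i − c_i = 0, so c_i* = α_i.
NE contributions = (0.7, 0.6, 4, 1.1, 3); G = 9.4.
W^NE = (Σα)·G − ½Σα_i² = 9.4² − ½·27.06 = 74.83.
Planner sets c_i = Σα_j = 9.4 for every i, so G^SO = 5·9.4 = 47.
W^SO = (Σα)·G^SO − ½·5·(Σα)² = (5/2)·9.4² = 220.9.
Deadweight loss = W^SO − W^NE = 146.07.

146.07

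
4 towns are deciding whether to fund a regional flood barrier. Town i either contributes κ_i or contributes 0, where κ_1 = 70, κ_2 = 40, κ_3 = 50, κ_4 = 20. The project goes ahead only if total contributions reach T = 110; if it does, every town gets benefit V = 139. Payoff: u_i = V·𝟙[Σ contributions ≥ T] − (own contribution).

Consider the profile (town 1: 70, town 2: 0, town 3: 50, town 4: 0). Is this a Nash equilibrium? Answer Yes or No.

Total = 120 ≥ 110: provided.
Town 1 (pledges 70, payoff 69): dropping to 0 → total 50, payoff 0. No gain.
Town 2 (pledges 0, payoff 139): pledging 40 → total 160, payoff 99. No gain.
Town 3 (pledges 50, payoff 89): dropping to 0 → total 70, payoff 0. No gain.
Town 4 (pledges 0, payoff 139): pledging 20 → total 140, payoff 119. No gain.

Yes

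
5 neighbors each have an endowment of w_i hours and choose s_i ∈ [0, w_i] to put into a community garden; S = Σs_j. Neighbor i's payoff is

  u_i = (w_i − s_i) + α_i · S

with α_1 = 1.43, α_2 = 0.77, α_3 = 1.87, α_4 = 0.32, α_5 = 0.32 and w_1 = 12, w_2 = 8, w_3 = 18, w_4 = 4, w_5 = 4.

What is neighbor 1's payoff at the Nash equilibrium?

∂u_i/∂s_i = α_i − 1, so neighbor i contributes w_i if α_i > 1, else 0.
α_i > 1 for i ∈ {1, 3}; NE contributions (12, 0, 18, 0, 0), S = 30.
u_1 = (12 − 12) + 1.43·30 = 42.9.

42.9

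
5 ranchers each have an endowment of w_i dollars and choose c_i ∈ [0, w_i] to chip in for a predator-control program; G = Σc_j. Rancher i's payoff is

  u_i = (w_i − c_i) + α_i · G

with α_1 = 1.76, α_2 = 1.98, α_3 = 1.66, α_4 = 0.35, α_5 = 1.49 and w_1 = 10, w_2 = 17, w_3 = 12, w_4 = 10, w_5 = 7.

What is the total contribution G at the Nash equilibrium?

∂u_i/∂c_i = α_i − 1, so rancher i contributes w_i if α_i > 1, else 0.
α_i > 1 for i ∈ {1, 2, 3, 5}; NE contributions (10, 17, 12, 0, 7), G = 46.

46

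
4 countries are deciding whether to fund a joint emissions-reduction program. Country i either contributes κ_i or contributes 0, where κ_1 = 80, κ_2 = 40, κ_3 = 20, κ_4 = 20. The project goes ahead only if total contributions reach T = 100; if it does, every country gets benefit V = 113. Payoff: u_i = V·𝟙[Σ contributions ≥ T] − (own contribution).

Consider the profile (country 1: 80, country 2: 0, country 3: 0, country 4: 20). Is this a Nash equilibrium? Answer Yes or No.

Yes

Total = 100 ≥ 100: provided.
Country 1 (pledges 80, payoff 33): dropping to 0 → total 20, payoff 0. No gain.
Country 2 (pledges 0, payoff 113): pledging 40 → total 140, payoff 73. No gain.
Country 3 (pledges 0, payoff 113): pledging 20 → total 120, payoff 93. No gain.
Country 4 (pledges 20, payoff 93): dropping to 0 → total 80, payoff 0. No gain.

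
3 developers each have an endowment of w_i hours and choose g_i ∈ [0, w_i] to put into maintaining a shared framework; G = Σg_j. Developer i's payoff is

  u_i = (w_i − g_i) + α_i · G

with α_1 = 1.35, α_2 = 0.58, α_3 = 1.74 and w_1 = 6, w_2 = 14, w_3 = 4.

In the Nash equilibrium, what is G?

∂u_i/∂g_i = α_i − 1, so developer i contributes w_i if α_i > 1, else 0.
α_i > 1 for i ∈ {1, 3}; NE contributions (6, 0, 4), G = 10.

10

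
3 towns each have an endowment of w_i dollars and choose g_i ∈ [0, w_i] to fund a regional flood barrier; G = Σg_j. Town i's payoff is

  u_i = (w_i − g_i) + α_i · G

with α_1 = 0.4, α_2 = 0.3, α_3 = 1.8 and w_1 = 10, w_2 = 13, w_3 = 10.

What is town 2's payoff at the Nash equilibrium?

∂u_i/∂g_i = α_i − 1, so town i contributes w_i if α_i > 1, else 0.
α_i > 1 for i ∈ {3}; NE contributions (0, 0, 10), G = 10.
u_2 = (13 − 0) + 0.3·10 = 16.

16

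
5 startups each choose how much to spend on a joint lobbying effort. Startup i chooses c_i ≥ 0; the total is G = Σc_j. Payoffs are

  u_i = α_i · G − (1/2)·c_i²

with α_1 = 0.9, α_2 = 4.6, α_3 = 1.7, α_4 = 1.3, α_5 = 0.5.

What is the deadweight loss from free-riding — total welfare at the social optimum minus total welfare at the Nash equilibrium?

Startup i's FOC: ∂u_i/∂c_i = α_i − c_i = 0, so c_i* = α_i.
NE contributions = (0.9, 4.6, 1.7, 1.3, 0.5); G = 9.
W^NE = (Σα)·G − ½Σα_i² = 9² − ½·26.8 = 67.6.
Planner sets c_i = Σα_j = 9 for every i, so G^SO = 5·9 = 45.
W^SO = (Σα)·G^SO − ½·5·(Σα)² = (5/2)·9² = 202.5.
Deadweight loss = W^SO − W^NE = 134.9.

134.9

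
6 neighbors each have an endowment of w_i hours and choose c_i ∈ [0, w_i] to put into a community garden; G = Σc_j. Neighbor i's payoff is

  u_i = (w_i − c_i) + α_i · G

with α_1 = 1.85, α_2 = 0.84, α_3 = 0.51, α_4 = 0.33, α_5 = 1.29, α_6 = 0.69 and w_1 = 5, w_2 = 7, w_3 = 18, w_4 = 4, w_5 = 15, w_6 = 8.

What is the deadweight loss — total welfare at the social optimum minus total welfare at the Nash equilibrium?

∂u_i/∂c_i = α_i − 1, so neighbor i contributes w_i if α_i > 1, else 0.
α_i > 1 for i ∈ {1, 5}; NE contributions (5, 0, 0, 0, 15, 0), G = 20.
W^NE = Σw_i − G^NE + (Σα_i)·G^NE = 57 + 4.51·20 = 147.2.
Planner: ∂(Σu_j)/∂c_i = Σα_j − 1 = 4.51 > 0, so everyone contributes w_i; G^SO = 57, W^SO = 57 + 4.51·57 = 314.07.
Deadweight loss = 166.87.

166.87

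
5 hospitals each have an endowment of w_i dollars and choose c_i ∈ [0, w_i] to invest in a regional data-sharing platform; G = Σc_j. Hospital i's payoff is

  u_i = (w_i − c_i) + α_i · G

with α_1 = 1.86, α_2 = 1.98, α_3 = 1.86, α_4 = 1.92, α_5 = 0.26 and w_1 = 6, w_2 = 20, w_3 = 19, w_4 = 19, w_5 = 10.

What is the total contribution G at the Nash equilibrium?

64

∂u_i/∂c_i = α_i − 1, so hospital i contributes w_i if α_i > 1, else 0.
α_i > 1 for i ∈ {1, 2, 3, 4}; NE contributions (6, 20, 19, 19, 0), G = 64.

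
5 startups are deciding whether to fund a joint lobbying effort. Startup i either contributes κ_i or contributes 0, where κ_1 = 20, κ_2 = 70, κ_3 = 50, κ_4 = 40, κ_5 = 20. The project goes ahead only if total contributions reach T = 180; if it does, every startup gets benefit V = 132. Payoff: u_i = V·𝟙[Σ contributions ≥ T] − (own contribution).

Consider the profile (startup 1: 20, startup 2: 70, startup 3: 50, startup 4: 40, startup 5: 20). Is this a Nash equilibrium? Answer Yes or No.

Total = 200 ≥ 180: provided.
Startup 1 (pledges 20, payoff 112): dropping to 0 → total 180, payoff 132. Profitable deviation.

No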